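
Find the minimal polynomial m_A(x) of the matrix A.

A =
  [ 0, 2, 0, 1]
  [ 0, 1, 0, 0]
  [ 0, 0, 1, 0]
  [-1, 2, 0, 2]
x^2 - 2*x + 1

The characteristic polynomial is χ_A(x) = (x - 1)^4, so the eigenvalues are known. The minimal polynomial is
  m_A(x) = Π_λ (x − λ)^{k_λ}
where k_λ is the size of the *largest* Jordan block for λ (equivalently, the smallest k with (A − λI)^k v = 0 for every generalised eigenvector v of λ).

  λ = 1: largest Jordan block has size 2, contributing (x − 1)^2

So m_A(x) = (x - 1)^2 = x^2 - 2*x + 1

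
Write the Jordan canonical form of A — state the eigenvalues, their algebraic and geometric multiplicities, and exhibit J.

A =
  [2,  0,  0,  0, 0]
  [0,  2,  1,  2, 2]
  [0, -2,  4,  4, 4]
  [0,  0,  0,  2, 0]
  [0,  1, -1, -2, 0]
J_3(2) ⊕ J_1(2) ⊕ J_1(2)

The characteristic polynomial is
  det(x·I − A) = x^5 - 10*x^4 + 40*x^3 - 80*x^2 + 80*x - 32 = (x - 2)^5

Eigenvalues and multiplicities (the geometric multiplicity of λ is n − rank(A − λI), which equals the number of Jordan blocks for λ):
  λ = 2: algebraic multiplicity = 5, geometric multiplicity = 3

Determining the block sizes for each eigenvalue:
  λ = 2: with am = 5 and gm = 3, the partition is not yet determined (e.g. several partitions of 5 into 3 parts exist). Let N = A − (2)·I. Computing rank(N^1) = 2, rank(N^2) = 1, rank(N^3) = 0; the number of blocks of size ≥ j is rank(N^{j−1}) − rank(N^j), giving [3, 1, 1]. So we have 1 block(s) of size 3, 2 block(s) of size 1 → block sizes [3, 1, 1]

Assembling the blocks gives a Jordan form
J =
  [2, 1, 0, 0, 0]
  [0, 2, 1, 0, 0]
  [0, 0, 2, 0, 0]
  [0, 0, 0, 2, 0]
  [0, 0, 0, 0, 2]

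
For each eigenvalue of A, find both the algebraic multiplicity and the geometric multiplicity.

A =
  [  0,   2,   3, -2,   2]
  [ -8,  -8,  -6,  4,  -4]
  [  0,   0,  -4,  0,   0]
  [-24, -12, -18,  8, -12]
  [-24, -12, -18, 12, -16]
λ = -4: alg = 5, geom = 4

Step 1 — factor the characteristic polynomial to read off the algebraic multiplicities:
  χ_A(x) = (x + 4)^5

Step 2 — compute geometric multiplicities via the rank-nullity identity g(λ) = n − rank(A − λI):
  rank(A − (-4)·I) = 1, so dim ker(A − (-4)·I) = n − 1 = 4

Summary:
  λ = -4: algebraic multiplicity = 5, geometric multiplicity = 4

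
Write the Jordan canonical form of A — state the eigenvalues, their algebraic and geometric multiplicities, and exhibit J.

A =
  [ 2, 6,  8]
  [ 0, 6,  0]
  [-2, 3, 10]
J_2(6) ⊕ J_1(6)

The characteristic polynomial is
  det(x·I − A) = x^3 - 18*x^2 + 108*x - 216 = (x - 6)^3

Eigenvalues and multiplicities (the geometric multiplicity of λ is n − rank(A − λI), which equals the number of Jordan blocks for λ):
  λ = 6: algebraic multiplicity = 3, geometric multiplicity = 2

Determining the block sizes for each eigenvalue:
  λ = 6: 2 blocks summing to 3 forces exactly one block of size 2 and the rest size 1 → block sizes [2, 1]

Assembling the blocks gives a Jordan form
J =
  [6, 1, 0]
  [0, 6, 0]
  [0, 0, 6]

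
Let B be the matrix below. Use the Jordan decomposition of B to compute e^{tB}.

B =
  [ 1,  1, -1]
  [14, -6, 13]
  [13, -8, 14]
e^{tB} =
  [5*t^2*exp(3*t)/2 - 2*t*exp(3*t) + exp(3*t), -3*t^2*exp(3*t)/2 + t*exp(3*t), 2*t^2*exp(3*t) - t*exp(3*t)]
  [15*t^2*exp(3*t)/2 + 14*t*exp(3*t), -9*t^2*exp(3*t)/2 - 9*t*exp(3*t) + exp(3*t), 6*t^2*exp(3*t) + 13*t*exp(3*t)]
  [5*t^2*exp(3*t)/2 + 13*t*exp(3*t), -3*t^2*exp(3*t)/2 - 8*t*exp(3*t), 2*t^2*exp(3*t) + 11*t*exp(3*t) + exp(3*t)]

Strategy: write B = P · J · P⁻¹ where J is a Jordan canonical form, so e^{tB} = P · e^{tJ} · P⁻¹, and e^{tJ} can be computed block-by-block.

B has Jordan form
J =
  [3, 1, 0]
  [0, 3, 1]
  [0, 0, 3]
(up to reordering of blocks).

Per-block formulas:
  For a 3×3 Jordan block J_3(3): exp(t · J_3(3)) = e^(3t)·(I + t·N + (t^2/2)·N^2), where N is the 3×3 nilpotent shift.

After assembling e^{tJ} and conjugating by P, we get:

e^{tB} =
  [5*t^2*exp(3*t)/2 - 2*t*exp(3*t) + exp(3*t), -3*t^2*exp(3*t)/2 + t*exp(3*t), 2*t^2*exp(3*t) - t*exp(3*t)]
  [15*t^2*exp(3*t)/2 + 14*t*exp(3*t), -9*t^2*exp(3*t)/2 - 9*t*exp(3*t) + exp(3*t), 6*t^2*exp(3*t) + 13*t*exp(3*t)]
  [5*t^2*exp(3*t)/2 + 13*t*exp(3*t), -3*t^2*exp(3*t)/2 - 8*t*exp(3*t), 2*t^2*exp(3*t) + 11*t*exp(3*t) + exp(3*t)]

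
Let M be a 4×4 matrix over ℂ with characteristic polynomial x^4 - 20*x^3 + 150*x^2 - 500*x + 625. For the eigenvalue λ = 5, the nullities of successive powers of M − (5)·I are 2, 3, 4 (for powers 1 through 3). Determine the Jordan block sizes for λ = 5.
Block sizes for λ = 5: [3, 1]

From the dimensions of kernels of powers, the number of Jordan blocks of size at least j is d_j − d_{j−1} where d_j = dim ker(N^j) (with d_0 = 0). Computing the differences gives [2, 1, 1].
The number of blocks of size exactly k is (#blocks of size ≥ k) − (#blocks of size ≥ k + 1), so the partition is: 1 block(s) of size 1, 1 block(s) of size 3.
In nonincreasing order the block sizes are [3, 1].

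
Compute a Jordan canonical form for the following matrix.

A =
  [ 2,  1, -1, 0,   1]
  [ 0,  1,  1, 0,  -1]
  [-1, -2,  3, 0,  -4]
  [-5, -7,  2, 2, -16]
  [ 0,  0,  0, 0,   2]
J_3(2) ⊕ J_2(2)

The characteristic polynomial is
  det(x·I − A) = x^5 - 10*x^4 + 40*x^3 - 80*x^2 + 80*x - 32 = (x - 2)^5

Eigenvalues and multiplicities (the geometric multiplicity of λ is n − rank(A − λI), which equals the number of Jordan blocks for λ):
  λ = 2: algebraic multiplicity = 5, geometric multiplicity = 2

Determining the block sizes for each eigenvalue:
  λ = 2: with am = 5 and gm = 2, the partition is not yet determined (e.g. several partitions of 5 into 2 parts exist). Let N = A − (2)·I. Computing rank(N^1) = 3, rank(N^2) = 1, rank(N^3) = 0; the number of blocks of size ≥ j is rank(N^{j−1}) − rank(N^j), giving [2, 2, 1]. So we have 1 block(s) of size 3, 1 block(s) of size 2 → block sizes [3, 2]

Assembling the blocks gives a Jordan form
J =
  [2, 1, 0, 0, 0]
  [0, 2, 1, 0, 0]
  [0, 0, 2, 0, 0]
  [0, 0, 0, 2, 1]
  [0, 0, 0, 0, 2]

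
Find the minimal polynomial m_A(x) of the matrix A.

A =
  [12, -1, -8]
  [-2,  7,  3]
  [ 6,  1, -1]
x^3 - 18*x^2 + 108*x - 216

The characteristic polynomial is χ_A(x) = (x - 6)^3, so the eigenvalues are known. The minimal polynomial is
  m_A(x) = Π_λ (x − λ)^{k_λ}
where k_λ is the size of the *largest* Jordan block for λ (equivalently, the smallest k with (A − λI)^k v = 0 for every generalised eigenvector v of λ).

  λ = 6: largest Jordan block has size 3, contributing (x − 6)^3

So m_A(x) = (x - 6)^3 = x^3 - 18*x^2 + 108*x - 216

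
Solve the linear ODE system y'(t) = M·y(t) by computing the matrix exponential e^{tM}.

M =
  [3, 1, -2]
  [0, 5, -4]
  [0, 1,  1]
e^{tM} =
  [exp(3*t), t*exp(3*t), -2*t*exp(3*t)]
  [0, 2*t*exp(3*t) + exp(3*t), -4*t*exp(3*t)]
  [0, t*exp(3*t), -2*t*exp(3*t) + exp(3*t)]

Strategy: write M = P · J · P⁻¹ where J is a Jordan canonical form, so e^{tM} = P · e^{tJ} · P⁻¹, and e^{tJ} can be computed block-by-block.

M has Jordan form
J =
  [3, 1, 0]
  [0, 3, 0]
  [0, 0, 3]
(up to reordering of blocks).

Per-block formulas:
  For a 1×1 block at λ = 3: exp(t · [3]) = [e^(3t)].
  For a 2×2 Jordan block J_2(3): exp(t · J_2(3)) = e^(3t)·(I + t·N), where N is the 2×2 nilpotent shift.

After assembling e^{tJ} and conjugating by P, we get:

e^{tM} =
  [exp(3*t), t*exp(3*t), -2*t*exp(3*t)]
  [0, 2*t*exp(3*t) + exp(3*t), -4*t*exp(3*t)]
  [0, t*exp(3*t), -2*t*exp(3*t) + exp(3*t)]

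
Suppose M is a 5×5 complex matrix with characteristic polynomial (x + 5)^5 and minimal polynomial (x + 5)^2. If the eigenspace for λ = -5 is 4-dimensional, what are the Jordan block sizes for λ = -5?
Block sizes for λ = -5: [2, 1, 1, 1]

Step 1 — from the characteristic polynomial, algebraic multiplicity of λ = -5 is 5. From dim ker(M − (-5)·I) = 4, there are exactly 4 Jordan blocks for λ = -5.
Step 2 — from the minimal polynomial, the factor (x + 5)^2 tells us the largest block for λ = -5 has size 2.
Step 3 — with total size 5, 4 blocks, and largest block 2, the block sizes (in nonincreasing order) are [2, 1, 1, 1].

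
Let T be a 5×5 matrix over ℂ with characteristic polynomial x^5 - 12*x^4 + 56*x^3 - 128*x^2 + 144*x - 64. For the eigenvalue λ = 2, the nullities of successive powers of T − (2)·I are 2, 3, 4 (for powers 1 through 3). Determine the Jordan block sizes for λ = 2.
Block sizes for λ = 2: [3, 1]

From the dimensions of kernels of powers, the number of Jordan blocks of size at least j is d_j − d_{j−1} where d_j = dim ker(N^j) (with d_0 = 0). Computing the differences gives [2, 1, 1].
The number of blocks of size exactly k is (#blocks of size ≥ k) − (#blocks of size ≥ k + 1), so the partition is: 1 block(s) of size 1, 1 block(s) of size 3.
In nonincreasing order the block sizes are [3, 1].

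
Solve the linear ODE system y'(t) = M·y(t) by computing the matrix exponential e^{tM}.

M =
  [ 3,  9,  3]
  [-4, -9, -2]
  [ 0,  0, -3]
e^{tM} =
  [6*t*exp(-3*t) + exp(-3*t), 9*t*exp(-3*t), 3*t*exp(-3*t)]
  [-4*t*exp(-3*t), -6*t*exp(-3*t) + exp(-3*t), -2*t*exp(-3*t)]
  [0, 0, exp(-3*t)]

Strategy: write M = P · J · P⁻¹ where J is a Jordan canonical form, so e^{tM} = P · e^{tJ} · P⁻¹, and e^{tJ} can be computed block-by-block.

M has Jordan form
J =
  [-3,  1,  0]
  [ 0, -3,  0]
  [ 0,  0, -3]
(up to reordering of blocks).

Per-block formulas:
  For a 2×2 Jordan block J_2(-3): exp(t · J_2(-3)) = e^(-3t)·(I + t·N), where N is the 2×2 nilpotent shift.
  For a 1×1 block at λ = -3: exp(t · [-3]) = [e^(-3t)].

After assembling e^{tJ} and conjugating by P, we get:

e^{tM} =
  [6*t*exp(-3*t) + exp(-3*t), 9*t*exp(-3*t), 3*t*exp(-3*t)]
  [-4*t*exp(-3*t), -6*t*exp(-3*t) + exp(-3*t), -2*t*exp(-3*t)]
  [0, 0, exp(-3*t)]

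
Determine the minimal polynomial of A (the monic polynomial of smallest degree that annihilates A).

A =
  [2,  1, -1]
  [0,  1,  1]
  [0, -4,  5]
x^3 - 8*x^2 + 21*x - 18

The characteristic polynomial is χ_A(x) = (x - 3)^2*(x - 2), so the eigenvalues are known. The minimal polynomial is
  m_A(x) = Π_λ (x − λ)^{k_λ}
where k_λ is the size of the *largest* Jordan block for λ (equivalently, the smallest k with (A − λI)^k v = 0 for every generalised eigenvector v of λ).

  λ = 2: largest Jordan block has size 1, contributing (x − 2)
  λ = 3: largest Jordan block has size 2, contributing (x − 3)^2

So m_A(x) = (x - 3)^2*(x - 2) = x^3 - 8*x^2 + 21*x - 18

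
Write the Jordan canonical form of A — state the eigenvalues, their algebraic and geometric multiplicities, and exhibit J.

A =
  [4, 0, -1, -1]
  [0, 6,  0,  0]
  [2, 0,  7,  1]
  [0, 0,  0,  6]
J_1(5) ⊕ J_1(6) ⊕ J_1(6) ⊕ J_1(6)

The characteristic polynomial is
  det(x·I − A) = x^4 - 23*x^3 + 198*x^2 - 756*x + 1080 = (x - 6)^3*(x - 5)

Eigenvalues and multiplicities (the geometric multiplicity of λ is n − rank(A − λI), which equals the number of Jordan blocks for λ):
  λ = 5: algebraic multiplicity = 1, geometric multiplicity = 1
  λ = 6: algebraic multiplicity = 3, geometric multiplicity = 3

Determining the block sizes for each eigenvalue:
  λ = 5: one block (gm = 1), so the single block has size am = 1 → block sizes [1]
  λ = 6: gm = am = 3, so every block has size 1 → block sizes [1, 1, 1]

Assembling the blocks gives a Jordan form
J =
  [5, 0, 0, 0]
  [0, 6, 0, 0]
  [0, 0, 6, 0]
  [0, 0, 0, 6]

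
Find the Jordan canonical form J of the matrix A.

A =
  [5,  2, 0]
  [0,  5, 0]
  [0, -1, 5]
J_2(5) ⊕ J_1(5)

The characteristic polynomial is
  det(x·I − A) = x^3 - 15*x^2 + 75*x - 125 = (x - 5)^3

Eigenvalues and multiplicities (the geometric multiplicity of λ is n − rank(A − λI), which equals the number of Jordan blocks for λ):
  λ = 5: algebraic multiplicity = 3, geometric multiplicity = 2

Determining the block sizes for each eigenvalue:
  λ = 5: 2 blocks summing to 3 forces exactly one block of size 2 and the rest size 1 → block sizes [2, 1]

Assembling the blocks gives a Jordan form
J =
  [5, 1, 0]
  [0, 5, 0]
  [0, 0, 5]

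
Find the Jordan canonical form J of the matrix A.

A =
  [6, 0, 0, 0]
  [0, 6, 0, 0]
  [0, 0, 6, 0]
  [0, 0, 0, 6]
J_1(6) ⊕ J_1(6) ⊕ J_1(6) ⊕ J_1(6)

The characteristic polynomial is
  det(x·I − A) = x^4 - 24*x^3 + 216*x^2 - 864*x + 1296 = (x - 6)^4

Eigenvalues and multiplicities (the geometric multiplicity of λ is n − rank(A − λI), which equals the number of Jordan blocks for λ):
  λ = 6: algebraic multiplicity = 4, geometric multiplicity = 4

Determining the block sizes for each eigenvalue:
  λ = 6: gm = am = 4, so every block has size 1 → block sizes [1, 1, 1, 1]

Assembling the blocks gives a Jordan form
J =
  [6, 0, 0, 0]
  [0, 6, 0, 0]
  [0, 0, 6, 0]
  [0, 0, 0, 6]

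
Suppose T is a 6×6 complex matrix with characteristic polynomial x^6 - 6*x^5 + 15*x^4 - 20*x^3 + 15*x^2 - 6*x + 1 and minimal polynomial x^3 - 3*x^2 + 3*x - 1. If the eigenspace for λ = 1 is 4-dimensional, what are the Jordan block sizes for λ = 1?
Block sizes for λ = 1: [3, 1, 1, 1]

Step 1 — from the characteristic polynomial, algebraic multiplicity of λ = 1 is 6. From dim ker(T − (1)·I) = 4, there are exactly 4 Jordan blocks for λ = 1.
Step 2 — from the minimal polynomial, the factor (x − 1)^3 tells us the largest block for λ = 1 has size 3.
Step 3 — with total size 6, 4 blocks, and largest block 3, the block sizes (in nonincreasing order) are [3, 1, 1, 1].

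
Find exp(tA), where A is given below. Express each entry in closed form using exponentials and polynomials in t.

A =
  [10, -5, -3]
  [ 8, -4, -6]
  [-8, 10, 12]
e^{tA} =
  [4*t*exp(6*t) + exp(6*t), -5*t*exp(6*t), -3*t*exp(6*t)]
  [8*t*exp(6*t), -10*t*exp(6*t) + exp(6*t), -6*t*exp(6*t)]
  [-8*t*exp(6*t), 10*t*exp(6*t), 6*t*exp(6*t) + exp(6*t)]

Strategy: write A = P · J · P⁻¹ where J is a Jordan canonical form, so e^{tA} = P · e^{tJ} · P⁻¹, and e^{tJ} can be computed block-by-block.

A has Jordan form
J =
  [6, 1, 0]
  [0, 6, 0]
  [0, 0, 6]
(up to reordering of blocks).

Per-block formulas:
  For a 2×2 Jordan block J_2(6): exp(t · J_2(6)) = e^(6t)·(I + t·N), where N is the 2×2 nilpotent shift.
  For a 1×1 block at λ = 6: exp(t · [6]) = [e^(6t)].

After assembling e^{tJ} and conjugating by P, we get:

e^{tA} =
  [4*t*exp(6*t) + exp(6*t), -5*t*exp(6*t), -3*t*exp(6*t)]
  [8*t*exp(6*t), -10*t*exp(6*t) + exp(6*t), -6*t*exp(6*t)]
  [-8*t*exp(6*t), 10*t*exp(6*t), 6*t*exp(6*t) + exp(6*t)]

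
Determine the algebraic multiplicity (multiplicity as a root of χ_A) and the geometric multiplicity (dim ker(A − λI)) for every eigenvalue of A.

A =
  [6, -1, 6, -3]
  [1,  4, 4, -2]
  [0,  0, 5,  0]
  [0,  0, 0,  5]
λ = 5: alg = 4, geom = 2

Step 1 — factor the characteristic polynomial to read off the algebraic multiplicities:
  χ_A(x) = (x - 5)^4

Step 2 — compute geometric multiplicities via the rank-nullity identity g(λ) = n − rank(A − λI):
  rank(A − (5)·I) = 2, so dim ker(A − (5)·I) = n − 2 = 2

Summary:
  λ = 5: algebraic multiplicity = 4, geometric multiplicity = 2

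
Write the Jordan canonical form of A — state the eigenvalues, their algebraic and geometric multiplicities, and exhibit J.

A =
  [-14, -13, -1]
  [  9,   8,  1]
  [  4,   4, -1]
J_1(-5) ⊕ J_2(-1)

The characteristic polynomial is
  det(x·I − A) = x^3 + 7*x^2 + 11*x + 5 = (x + 1)^2*(x + 5)

Eigenvalues and multiplicities (the geometric multiplicity of λ is n − rank(A − λI), which equals the number of Jordan blocks for λ):
  λ = -5: algebraic multiplicity = 1, geometric multiplicity = 1
  λ = -1: algebraic multiplicity = 2, geometric multiplicity = 1

Determining the block sizes for each eigenvalue:
  λ = -5: one block (gm = 1), so the single block has size am = 1 → block sizes [1]
  λ = -1: one block (gm = 1), so the single block has size am = 2 → block sizes [2]

Assembling the blocks gives a Jordan form
J =
  [-5,  0,  0]
  [ 0, -1,  1]
  [ 0,  0, -1]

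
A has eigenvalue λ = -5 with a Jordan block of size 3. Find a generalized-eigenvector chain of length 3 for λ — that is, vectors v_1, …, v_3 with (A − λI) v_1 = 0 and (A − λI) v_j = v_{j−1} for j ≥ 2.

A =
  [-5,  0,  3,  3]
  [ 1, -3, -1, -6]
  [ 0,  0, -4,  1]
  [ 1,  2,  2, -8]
A Jordan chain for λ = -5 of length 3:
v_1 = (3, -4, 1, -1)ᵀ
v_2 = (0, 1, 0, 1)ᵀ
v_3 = (1, 0, 0, 0)ᵀ

Let N = A − (-5)·I. We want v_3 with N^3 v_3 = 0 but N^2 v_3 ≠ 0; then v_{j-1} := N · v_j for j = 3, …, 2.

Pick v_3 = (1, 0, 0, 0)ᵀ.
Then v_2 = N · v_3 = (0, 1, 0, 1)ᵀ.
Then v_1 = N · v_2 = (3, -4, 1, -1)ᵀ.

Sanity check: (A − (-5)·I) v_1 = (0, 0, 0, 0)ᵀ = 0. ✓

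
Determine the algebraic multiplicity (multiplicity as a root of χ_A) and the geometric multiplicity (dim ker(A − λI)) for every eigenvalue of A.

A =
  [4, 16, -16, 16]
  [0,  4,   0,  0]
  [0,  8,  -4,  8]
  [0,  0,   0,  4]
λ = -4: alg = 1, geom = 1; λ = 4: alg = 3, geom = 3

Step 1 — factor the characteristic polynomial to read off the algebraic multiplicities:
  χ_A(x) = (x - 4)^3*(x + 4)

Step 2 — compute geometric multiplicities via the rank-nullity identity g(λ) = n − rank(A − λI):
  rank(A − (-4)·I) = 3, so dim ker(A − (-4)·I) = n − 3 = 1
  rank(A − (4)·I) = 1, so dim ker(A − (4)·I) = n − 1 = 3

Summary:
  λ = -4: algebraic multiplicity = 1, geometric multiplicity = 1
  λ = 4: algebraic multiplicity = 3, geometric multiplicity = 3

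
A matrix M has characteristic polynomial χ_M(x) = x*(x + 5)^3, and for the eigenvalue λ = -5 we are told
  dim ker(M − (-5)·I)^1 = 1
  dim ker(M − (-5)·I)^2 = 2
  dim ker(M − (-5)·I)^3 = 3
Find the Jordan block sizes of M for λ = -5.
Block sizes for λ = -5: [3]

From the dimensions of kernels of powers, the number of Jordan blocks of size at least j is d_j − d_{j−1} where d_j = dim ker(N^j) (with d_0 = 0). Computing the differences gives [1, 1, 1].
The number of blocks of size exactly k is (#blocks of size ≥ k) − (#blocks of size ≥ k + 1), so the partition is: 1 block(s) of size 3.
In nonincreasing order the block sizes are [3].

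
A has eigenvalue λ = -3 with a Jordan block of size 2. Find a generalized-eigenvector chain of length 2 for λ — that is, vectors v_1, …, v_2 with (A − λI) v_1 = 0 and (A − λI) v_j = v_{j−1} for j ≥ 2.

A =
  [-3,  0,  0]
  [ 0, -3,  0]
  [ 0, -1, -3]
A Jordan chain for λ = -3 of length 2:
v_1 = (0, 0, -1)ᵀ
v_2 = (0, 1, 0)ᵀ

Let N = A − (-3)·I. We want v_2 with N^2 v_2 = 0 but N^1 v_2 ≠ 0; then v_{j-1} := N · v_j for j = 2, …, 2.

Pick v_2 = (0, 1, 0)ᵀ.
Then v_1 = N · v_2 = (0, 0, -1)ᵀ.

Sanity check: (A − (-3)·I) v_1 = (0, 0, 0)ᵀ = 0. ✓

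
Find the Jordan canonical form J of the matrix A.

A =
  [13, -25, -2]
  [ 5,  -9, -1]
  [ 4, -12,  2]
J_3(2)

The characteristic polynomial is
  det(x·I − A) = x^3 - 6*x^2 + 12*x - 8 = (x - 2)^3

Eigenvalues and multiplicities (the geometric multiplicity of λ is n − rank(A − λI), which equals the number of Jordan blocks for λ):
  λ = 2: algebraic multiplicity = 3, geometric multiplicity = 1

Determining the block sizes for each eigenvalue:
  λ = 2: one block (gm = 1), so the single block has size am = 3 → block sizes [3]

Assembling the blocks gives a Jordan form
J =
  [2, 1, 0]
  [0, 2, 1]
  [0, 0, 2]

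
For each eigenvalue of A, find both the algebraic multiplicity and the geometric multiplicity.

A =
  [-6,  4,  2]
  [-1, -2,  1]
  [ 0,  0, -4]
λ = -4: alg = 3, geom = 2

Step 1 — factor the characteristic polynomial to read off the algebraic multiplicities:
  χ_A(x) = (x + 4)^3

Step 2 — compute geometric multiplicities via the rank-nullity identity g(λ) = n − rank(A − λI):
  rank(A − (-4)·I) = 1, so dim ker(A − (-4)·I) = n − 1 = 2

Summary:
  λ = -4: algebraic multiplicity = 3, geometric multiplicity = 2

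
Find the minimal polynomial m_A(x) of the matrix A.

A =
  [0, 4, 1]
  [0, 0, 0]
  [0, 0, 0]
x^2

The characteristic polynomial is χ_A(x) = x^3, so the eigenvalues are known. The minimal polynomial is
  m_A(x) = Π_λ (x − λ)^{k_λ}
where k_λ is the size of the *largest* Jordan block for λ (equivalently, the smallest k with (A − λI)^k v = 0 for every generalised eigenvector v of λ).

  λ = 0: largest Jordan block has size 2, contributing (x − 0)^2

So m_A(x) = x^2 = x^2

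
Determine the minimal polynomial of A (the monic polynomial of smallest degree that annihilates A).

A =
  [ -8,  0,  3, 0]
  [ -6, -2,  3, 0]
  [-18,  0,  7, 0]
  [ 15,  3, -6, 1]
x^2 + x - 2

The characteristic polynomial is χ_A(x) = (x - 1)^2*(x + 2)^2, so the eigenvalues are known. The minimal polynomial is
  m_A(x) = Π_λ (x − λ)^{k_λ}
where k_λ is the size of the *largest* Jordan block for λ (equivalently, the smallest k with (A − λI)^k v = 0 for every generalised eigenvector v of λ).

  λ = -2: largest Jordan block has size 1, contributing (x + 2)
  λ = 1: largest Jordan block has size 1, contributing (x − 1)

So m_A(x) = (x - 1)*(x + 2) = x^2 + x - 2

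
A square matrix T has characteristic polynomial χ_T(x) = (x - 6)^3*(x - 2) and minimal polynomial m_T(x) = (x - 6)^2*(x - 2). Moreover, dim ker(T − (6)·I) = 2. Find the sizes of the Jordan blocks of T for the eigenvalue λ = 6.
Block sizes for λ = 6: [2, 1]

Step 1 — from the characteristic polynomial, algebraic multiplicity of λ = 6 is 3. From dim ker(T − (6)·I) = 2, there are exactly 2 Jordan blocks for λ = 6.
Step 2 — from the minimal polynomial, the factor (x − 6)^2 tells us the largest block for λ = 6 has size 2.
Step 3 — with total size 3, 2 blocks, and largest block 2, the block sizes (in nonincreasing order) are [2, 1].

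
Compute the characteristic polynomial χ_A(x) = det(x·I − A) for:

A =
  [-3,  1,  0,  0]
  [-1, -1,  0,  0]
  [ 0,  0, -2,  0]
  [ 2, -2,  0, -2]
x^4 + 8*x^3 + 24*x^2 + 32*x + 16

Expanding det(x·I − A) (e.g. by cofactor expansion or by noting that A is similar to its Jordan form J, which has the same characteristic polynomial as A) gives
  χ_A(x) = x^4 + 8*x^3 + 24*x^2 + 32*x + 16
which factors as (x + 2)^4. The eigenvalues (with algebraic multiplicities) are λ = -2 with multiplicity 4.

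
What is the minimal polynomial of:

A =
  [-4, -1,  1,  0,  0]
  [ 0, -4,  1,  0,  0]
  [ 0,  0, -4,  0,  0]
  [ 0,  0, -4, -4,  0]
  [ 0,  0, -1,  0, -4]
x^3 + 12*x^2 + 48*x + 64

The characteristic polynomial is χ_A(x) = (x + 4)^5, so the eigenvalues are known. The minimal polynomial is
  m_A(x) = Π_λ (x − λ)^{k_λ}
where k_λ is the size of the *largest* Jordan block for λ (equivalently, the smallest k with (A − λI)^k v = 0 for every generalised eigenvector v of λ).

  λ = -4: largest Jordan block has size 3, contributing (x + 4)^3

So m_A(x) = (x + 4)^3 = x^3 + 12*x^2 + 48*x + 64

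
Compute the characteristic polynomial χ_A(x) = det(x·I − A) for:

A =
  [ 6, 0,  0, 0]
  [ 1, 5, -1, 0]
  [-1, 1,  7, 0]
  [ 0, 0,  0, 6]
x^4 - 24*x^3 + 216*x^2 - 864*x + 1296

Expanding det(x·I − A) (e.g. by cofactor expansion or by noting that A is similar to its Jordan form J, which has the same characteristic polynomial as A) gives
  χ_A(x) = x^4 - 24*x^3 + 216*x^2 - 864*x + 1296
which factors as (x - 6)^4. The eigenvalues (with algebraic multiplicities) are λ = 6 with multiplicity 4.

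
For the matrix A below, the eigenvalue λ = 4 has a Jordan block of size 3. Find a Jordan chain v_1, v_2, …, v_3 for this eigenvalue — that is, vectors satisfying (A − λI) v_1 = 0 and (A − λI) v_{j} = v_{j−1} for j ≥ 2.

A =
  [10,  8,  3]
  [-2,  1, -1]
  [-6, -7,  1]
A Jordan chain for λ = 4 of length 3:
v_1 = (2, 0, -4)ᵀ
v_2 = (6, -2, -6)ᵀ
v_3 = (1, 0, 0)ᵀ

Let N = A − (4)·I. We want v_3 with N^3 v_3 = 0 but N^2 v_3 ≠ 0; then v_{j-1} := N · v_j for j = 3, …, 2.

Pick v_3 = (1, 0, 0)ᵀ.
Then v_2 = N · v_3 = (6, -2, -6)ᵀ.
Then v_1 = N · v_2 = (2, 0, -4)ᵀ.

Sanity check: (A − (4)·I) v_1 = (0, 0, 0)ᵀ = 0. ✓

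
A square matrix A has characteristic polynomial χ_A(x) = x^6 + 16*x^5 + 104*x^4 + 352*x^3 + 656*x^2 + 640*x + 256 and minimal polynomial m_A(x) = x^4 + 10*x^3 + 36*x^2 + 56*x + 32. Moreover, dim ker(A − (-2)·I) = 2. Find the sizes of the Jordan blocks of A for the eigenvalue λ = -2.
Block sizes for λ = -2: [3, 1]

Step 1 — from the characteristic polynomial, algebraic multiplicity of λ = -2 is 4. From dim ker(A − (-2)·I) = 2, there are exactly 2 Jordan blocks for λ = -2.
Step 2 — from the minimal polynomial, the factor (x + 2)^3 tells us the largest block for λ = -2 has size 3.
Step 3 — with total size 4, 2 blocks, and largest block 3, the block sizes (in nonincreasing order) are [3, 1].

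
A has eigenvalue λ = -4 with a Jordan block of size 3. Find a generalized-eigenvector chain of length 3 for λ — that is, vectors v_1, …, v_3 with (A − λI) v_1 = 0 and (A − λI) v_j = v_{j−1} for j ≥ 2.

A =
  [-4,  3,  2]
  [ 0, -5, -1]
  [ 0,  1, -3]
A Jordan chain for λ = -4 of length 3:
v_1 = (-1, 0, 0)ᵀ
v_2 = (3, -1, 1)ᵀ
v_3 = (0, 1, 0)ᵀ

Let N = A − (-4)·I. We want v_3 with N^3 v_3 = 0 but N^2 v_3 ≠ 0; then v_{j-1} := N · v_j for j = 3, …, 2.

Pick v_3 = (0, 1, 0)ᵀ.
Then v_2 = N · v_3 = (3, -1, 1)ᵀ.
Then v_1 = N · v_2 = (-1, 0, 0)ᵀ.

Sanity check: (A − (-4)·I) v_1 = (0, 0, 0)ᵀ = 0. ✓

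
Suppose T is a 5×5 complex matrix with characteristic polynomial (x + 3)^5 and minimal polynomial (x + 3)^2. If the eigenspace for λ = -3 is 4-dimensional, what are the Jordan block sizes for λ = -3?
Block sizes for λ = -3: [2, 1, 1, 1]

Step 1 — from the characteristic polynomial, algebraic multiplicity of λ = -3 is 5. From dim ker(T − (-3)·I) = 4, there are exactly 4 Jordan blocks for λ = -3.
Step 2 — from the minimal polynomial, the factor (x + 3)^2 tells us the largest block for λ = -3 has size 2.
Step 3 — with total size 5, 4 blocks, and largest block 2, the block sizes (in nonincreasing order) are [2, 1, 1, 1].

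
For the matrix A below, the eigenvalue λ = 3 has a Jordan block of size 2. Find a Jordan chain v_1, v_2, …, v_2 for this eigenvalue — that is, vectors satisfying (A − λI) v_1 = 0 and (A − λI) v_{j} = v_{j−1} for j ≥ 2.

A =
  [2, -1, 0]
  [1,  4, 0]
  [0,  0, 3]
A Jordan chain for λ = 3 of length 2:
v_1 = (-1, 1, 0)ᵀ
v_2 = (1, 0, 0)ᵀ

Let N = A − (3)·I. We want v_2 with N^2 v_2 = 0 but N^1 v_2 ≠ 0; then v_{j-1} := N · v_j for j = 2, …, 2.

Pick v_2 = (1, 0, 0)ᵀ.
Then v_1 = N · v_2 = (-1, 1, 0)ᵀ.

Sanity check: (A − (3)·I) v_1 = (0, 0, 0)ᵀ = 0. ✓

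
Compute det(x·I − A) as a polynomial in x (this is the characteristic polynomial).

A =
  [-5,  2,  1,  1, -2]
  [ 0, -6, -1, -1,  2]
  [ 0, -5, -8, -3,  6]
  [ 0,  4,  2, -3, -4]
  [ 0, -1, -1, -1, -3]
x^5 + 25*x^4 + 250*x^3 + 1250*x^2 + 3125*x + 3125

Expanding det(x·I − A) (e.g. by cofactor expansion or by noting that A is similar to its Jordan form J, which has the same characteristic polynomial as A) gives
  χ_A(x) = x^5 + 25*x^4 + 250*x^3 + 1250*x^2 + 3125*x + 3125
which factors as (x + 5)^5. The eigenvalues (with algebraic multiplicities) are λ = -5 with multiplicity 5.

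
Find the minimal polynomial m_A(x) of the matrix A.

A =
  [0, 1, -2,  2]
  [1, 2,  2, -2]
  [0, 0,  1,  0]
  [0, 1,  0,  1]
x^3 - 3*x^2 + 3*x - 1

The characteristic polynomial is χ_A(x) = (x - 1)^4, so the eigenvalues are known. The minimal polynomial is
  m_A(x) = Π_λ (x − λ)^{k_λ}
where k_λ is the size of the *largest* Jordan block for λ (equivalently, the smallest k with (A − λI)^k v = 0 for every generalised eigenvector v of λ).

  λ = 1: largest Jordan block has size 3, contributing (x − 1)^3

So m_A(x) = (x - 1)^3 = x^3 - 3*x^2 + 3*x - 1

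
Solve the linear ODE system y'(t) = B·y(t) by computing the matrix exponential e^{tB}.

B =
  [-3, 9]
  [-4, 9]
e^{tB} =
  [-6*t*exp(3*t) + exp(3*t), 9*t*exp(3*t)]
  [-4*t*exp(3*t), 6*t*exp(3*t) + exp(3*t)]

Strategy: write B = P · J · P⁻¹ where J is a Jordan canonical form, so e^{tB} = P · e^{tJ} · P⁻¹, and e^{tJ} can be computed block-by-block.

B has Jordan form
J =
  [3, 1]
  [0, 3]
(up to reordering of blocks).

Per-block formulas:
  For a 2×2 Jordan block J_2(3): exp(t · J_2(3)) = e^(3t)·(I + t·N), where N is the 2×2 nilpotent shift.

After assembling e^{tJ} and conjugating by P, we get:

e^{tB} =
  [-6*t*exp(3*t) + exp(3*t), 9*t*exp(3*t)]
  [-4*t*exp(3*t), 6*t*exp(3*t) + exp(3*t)]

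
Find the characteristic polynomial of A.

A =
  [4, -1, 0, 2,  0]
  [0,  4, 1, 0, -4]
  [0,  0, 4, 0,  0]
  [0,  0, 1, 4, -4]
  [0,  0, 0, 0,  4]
x^5 - 20*x^4 + 160*x^3 - 640*x^2 + 1280*x - 1024

Expanding det(x·I − A) (e.g. by cofactor expansion or by noting that A is similar to its Jordan form J, which has the same characteristic polynomial as A) gives
  χ_A(x) = x^5 - 20*x^4 + 160*x^3 - 640*x^2 + 1280*x - 1024
which factors as (x - 4)^5. The eigenvalues (with algebraic multiplicities) are λ = 4 with multiplicity 5.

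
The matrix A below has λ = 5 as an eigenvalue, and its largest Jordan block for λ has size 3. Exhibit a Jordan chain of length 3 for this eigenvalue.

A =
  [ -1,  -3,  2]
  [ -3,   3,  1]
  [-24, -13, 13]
A Jordan chain for λ = 5 of length 3:
v_1 = (-3, 0, -9)ᵀ
v_2 = (-6, -3, -24)ᵀ
v_3 = (1, 0, 0)ᵀ

Let N = A − (5)·I. We want v_3 with N^3 v_3 = 0 but N^2 v_3 ≠ 0; then v_{j-1} := N · v_j for j = 3, …, 2.

Pick v_3 = (1, 0, 0)ᵀ.
Then v_2 = N · v_3 = (-6, -3, -24)ᵀ.
Then v_1 = N · v_2 = (-3, 0, -9)ᵀ.

Sanity check: (A − (5)·I) v_1 = (0, 0, 0)ᵀ = 0. ✓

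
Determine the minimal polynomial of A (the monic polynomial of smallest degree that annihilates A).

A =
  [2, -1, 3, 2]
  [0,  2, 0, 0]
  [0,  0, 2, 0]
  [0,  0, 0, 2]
x^2 - 4*x + 4

The characteristic polynomial is χ_A(x) = (x - 2)^4, so the eigenvalues are known. The minimal polynomial is
  m_A(x) = Π_λ (x − λ)^{k_λ}
where k_λ is the size of the *largest* Jordan block for λ (equivalently, the smallest k with (A − λI)^k v = 0 for every generalised eigenvector v of λ).

  λ = 2: largest Jordan block has size 2, contributing (x − 2)^2

So m_A(x) = (x - 2)^2 = x^2 - 4*x + 4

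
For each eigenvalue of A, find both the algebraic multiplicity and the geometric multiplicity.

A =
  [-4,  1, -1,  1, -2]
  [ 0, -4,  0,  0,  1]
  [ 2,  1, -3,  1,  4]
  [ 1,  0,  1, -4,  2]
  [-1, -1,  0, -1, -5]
λ = -4: alg = 5, geom = 2

Step 1 — factor the characteristic polynomial to read off the algebraic multiplicities:
  χ_A(x) = (x + 4)^5

Step 2 — compute geometric multiplicities via the rank-nullity identity g(λ) = n − rank(A − λI):
  rank(A − (-4)·I) = 3, so dim ker(A − (-4)·I) = n − 3 = 2

Summary:
  λ = -4: algebraic multiplicity = 5, geometric multiplicity = 2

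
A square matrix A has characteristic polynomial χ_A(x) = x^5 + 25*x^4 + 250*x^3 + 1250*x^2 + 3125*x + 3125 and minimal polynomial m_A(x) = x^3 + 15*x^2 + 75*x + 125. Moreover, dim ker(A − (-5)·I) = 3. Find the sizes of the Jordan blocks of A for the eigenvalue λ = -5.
Block sizes for λ = -5: [3, 1, 1]

Step 1 — from the characteristic polynomial, algebraic multiplicity of λ = -5 is 5. From dim ker(A − (-5)·I) = 3, there are exactly 3 Jordan blocks for λ = -5.
Step 2 — from the minimal polynomial, the factor (x + 5)^3 tells us the largest block for λ = -5 has size 3.
Step 3 — with total size 5, 3 blocks, and largest block 3, the block sizes (in nonincreasing order) are [3, 1, 1].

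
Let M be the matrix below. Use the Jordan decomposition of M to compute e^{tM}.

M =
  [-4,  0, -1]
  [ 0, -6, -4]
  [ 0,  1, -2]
e^{tM} =
  [exp(-4*t), -t^2*exp(-4*t)/2, -t^2*exp(-4*t) - t*exp(-4*t)]
  [0, -2*t*exp(-4*t) + exp(-4*t), -4*t*exp(-4*t)]
  [0, t*exp(-4*t), 2*t*exp(-4*t) + exp(-4*t)]

Strategy: write M = P · J · P⁻¹ where J is a Jordan canonical form, so e^{tM} = P · e^{tJ} · P⁻¹, and e^{tJ} can be computed block-by-block.

M has Jordan form
J =
  [-4,  1,  0]
  [ 0, -4,  1]
  [ 0,  0, -4]
(up to reordering of blocks).

Per-block formulas:
  For a 3×3 Jordan block J_3(-4): exp(t · J_3(-4)) = e^(-4t)·(I + t·N + (t^2/2)·N^2), where N is the 3×3 nilpotent shift.

After assembling e^{tJ} and conjugating by P, we get:

e^{tM} =
  [exp(-4*t), -t^2*exp(-4*t)/2, -t^2*exp(-4*t) - t*exp(-4*t)]
  [0, -2*t*exp(-4*t) + exp(-4*t), -4*t*exp(-4*t)]
  [0, t*exp(-4*t), 2*t*exp(-4*t) + exp(-4*t)]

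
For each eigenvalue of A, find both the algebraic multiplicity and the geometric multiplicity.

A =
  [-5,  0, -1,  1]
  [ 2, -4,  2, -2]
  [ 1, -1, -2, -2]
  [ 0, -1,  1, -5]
λ = -4: alg = 4, geom = 2

Step 1 — factor the characteristic polynomial to read off the algebraic multiplicities:
  χ_A(x) = (x + 4)^4

Step 2 — compute geometric multiplicities via the rank-nullity identity g(λ) = n − rank(A − λI):
  rank(A − (-4)·I) = 2, so dim ker(A − (-4)·I) = n − 2 = 2

Summary:
  λ = -4: algebraic multiplicity = 4, geometric multiplicity = 2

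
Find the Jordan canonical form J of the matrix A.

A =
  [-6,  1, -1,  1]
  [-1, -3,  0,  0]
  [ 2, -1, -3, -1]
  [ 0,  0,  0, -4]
J_3(-4) ⊕ J_1(-4)

The characteristic polynomial is
  det(x·I − A) = x^4 + 16*x^3 + 96*x^2 + 256*x + 256 = (x + 4)^4

Eigenvalues and multiplicities (the geometric multiplicity of λ is n − rank(A − λI), which equals the number of Jordan blocks for λ):
  λ = -4: algebraic multiplicity = 4, geometric multiplicity = 2

Determining the block sizes for each eigenvalue:
  λ = -4: with am = 4 and gm = 2, the partition is not yet determined (e.g. several partitions of 4 into 2 parts exist). Let N = A − (-4)·I. Computing rank(N^1) = 2, rank(N^2) = 1, rank(N^3) = 0; the number of blocks of size ≥ j is rank(N^{j−1}) − rank(N^j), giving [2, 1, 1]. So we have 1 block(s) of size 3, 1 block(s) of size 1 → block sizes [3, 1]

Assembling the blocks gives a Jordan form
J =
  [-4,  1,  0,  0]
  [ 0, -4,  1,  0]
  [ 0,  0, -4,  0]
  [ 0,  0,  0, -4]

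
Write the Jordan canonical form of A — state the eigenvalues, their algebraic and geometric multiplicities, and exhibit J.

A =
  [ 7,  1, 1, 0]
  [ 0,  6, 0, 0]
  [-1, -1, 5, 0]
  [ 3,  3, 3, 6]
J_2(6) ⊕ J_1(6) ⊕ J_1(6)

The characteristic polynomial is
  det(x·I − A) = x^4 - 24*x^3 + 216*x^2 - 864*x + 1296 = (x - 6)^4

Eigenvalues and multiplicities (the geometric multiplicity of λ is n − rank(A − λI), which equals the number of Jordan blocks for λ):
  λ = 6: algebraic multiplicity = 4, geometric multiplicity = 3

Determining the block sizes for each eigenvalue:
  λ = 6: 3 blocks summing to 4 forces exactly one block of size 2 and the rest size 1 → block sizes [2, 1, 1]

Assembling the blocks gives a Jordan form
J =
  [6, 1, 0, 0]
  [0, 6, 0, 0]
  [0, 0, 6, 0]
  [0, 0, 0, 6]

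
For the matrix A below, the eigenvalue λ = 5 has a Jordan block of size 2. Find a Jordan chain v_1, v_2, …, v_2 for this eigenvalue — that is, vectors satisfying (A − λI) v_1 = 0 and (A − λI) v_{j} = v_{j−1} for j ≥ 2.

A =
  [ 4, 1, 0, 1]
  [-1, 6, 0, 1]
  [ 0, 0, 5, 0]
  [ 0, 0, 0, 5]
A Jordan chain for λ = 5 of length 2:
v_1 = (-1, -1, 0, 0)ᵀ
v_2 = (1, 0, 0, 0)ᵀ

Let N = A − (5)·I. We want v_2 with N^2 v_2 = 0 but N^1 v_2 ≠ 0; then v_{j-1} := N · v_j for j = 2, …, 2.

Pick v_2 = (1, 0, 0, 0)ᵀ.
Then v_1 = N · v_2 = (-1, -1, 0, 0)ᵀ.

Sanity check: (A − (5)·I) v_1 = (0, 0, 0, 0)ᵀ = 0. ✓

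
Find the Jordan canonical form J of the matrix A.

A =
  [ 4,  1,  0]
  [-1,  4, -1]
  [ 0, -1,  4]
J_3(4)

The characteristic polynomial is
  det(x·I − A) = x^3 - 12*x^2 + 48*x - 64 = (x - 4)^3

Eigenvalues and multiplicities (the geometric multiplicity of λ is n − rank(A − λI), which equals the number of Jordan blocks for λ):
  λ = 4: algebraic multiplicity = 3, geometric multiplicity = 1

Determining the block sizes for each eigenvalue:
  λ = 4: one block (gm = 1), so the single block has size am = 3 → block sizes [3]

Assembling the blocks gives a Jordan form
J =
  [4, 1, 0]
  [0, 4, 1]
  [0, 0, 4]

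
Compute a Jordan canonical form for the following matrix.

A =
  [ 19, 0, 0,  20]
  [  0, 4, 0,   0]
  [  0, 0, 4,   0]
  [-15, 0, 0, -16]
J_1(-1) ⊕ J_1(4) ⊕ J_1(4) ⊕ J_1(4)

The characteristic polynomial is
  det(x·I − A) = x^4 - 11*x^3 + 36*x^2 - 16*x - 64 = (x - 4)^3*(x + 1)

Eigenvalues and multiplicities (the geometric multiplicity of λ is n − rank(A − λI), which equals the number of Jordan blocks for λ):
  λ = -1: algebraic multiplicity = 1, geometric multiplicity = 1
  λ = 4: algebraic multiplicity = 3, geometric multiplicity = 3

Determining the block sizes for each eigenvalue:
  λ = -1: one block (gm = 1), so the single block has size am = 1 → block sizes [1]
  λ = 4: gm = am = 3, so every block has size 1 → block sizes [1, 1, 1]

Assembling the blocks gives a Jordan form
J =
  [-1, 0, 0, 0]
  [ 0, 4, 0, 0]
  [ 0, 0, 4, 0]
  [ 0, 0, 0, 4]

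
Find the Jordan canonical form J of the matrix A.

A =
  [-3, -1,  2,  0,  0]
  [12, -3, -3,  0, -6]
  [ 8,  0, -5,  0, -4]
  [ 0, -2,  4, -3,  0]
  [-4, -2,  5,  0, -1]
J_3(-3) ⊕ J_1(-3) ⊕ J_1(-3)

The characteristic polynomial is
  det(x·I − A) = x^5 + 15*x^4 + 90*x^3 + 270*x^2 + 405*x + 243 = (x + 3)^5

Eigenvalues and multiplicities (the geometric multiplicity of λ is n − rank(A − λI), which equals the number of Jordan blocks for λ):
  λ = -3: algebraic multiplicity = 5, geometric multiplicity = 3

Determining the block sizes for each eigenvalue:
  λ = -3: with am = 5 and gm = 3, the partition is not yet determined (e.g. several partitions of 5 into 3 parts exist). Let N = A − (-3)·I. Computing rank(N^1) = 2, rank(N^2) = 1, rank(N^3) = 0; the number of blocks of size ≥ j is rank(N^{j−1}) − rank(N^j), giving [3, 1, 1]. So we have 1 block(s) of size 3, 2 block(s) of size 1 → block sizes [3, 1, 1]

Assembling the blocks gives a Jordan form
J =
  [-3,  1,  0,  0,  0]
  [ 0, -3,  1,  0,  0]
  [ 0,  0, -3,  0,  0]
  [ 0,  0,  0, -3,  0]
  [ 0,  0,  0,  0, -3]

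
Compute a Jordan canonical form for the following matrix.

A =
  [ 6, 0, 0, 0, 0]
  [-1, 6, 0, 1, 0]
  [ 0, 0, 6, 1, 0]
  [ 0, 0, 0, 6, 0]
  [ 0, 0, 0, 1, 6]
J_2(6) ⊕ J_2(6) ⊕ J_1(6)

The characteristic polynomial is
  det(x·I − A) = x^5 - 30*x^4 + 360*x^3 - 2160*x^2 + 6480*x - 7776 = (x - 6)^5

Eigenvalues and multiplicities (the geometric multiplicity of λ is n − rank(A − λI), which equals the number of Jordan blocks for λ):
  λ = 6: algebraic multiplicity = 5, geometric multiplicity = 3

Determining the block sizes for each eigenvalue:
  λ = 6: with am = 5 and gm = 3, the partition is not yet determined (e.g. several partitions of 5 into 3 parts exist). Let N = A − (6)·I. Computing rank(N^1) = 2, rank(N^2) = 0; the number of blocks of size ≥ j is rank(N^{j−1}) − rank(N^j), giving [3, 2]. So we have 2 block(s) of size 2, 1 block(s) of size 1 → block sizes [2, 2, 1]

Assembling the blocks gives a Jordan form
J =
  [6, 1, 0, 0, 0]
  [0, 6, 0, 0, 0]
  [0, 0, 6, 1, 0]
  [0, 0, 0, 6, 0]
  [0, 0, 0, 0, 6]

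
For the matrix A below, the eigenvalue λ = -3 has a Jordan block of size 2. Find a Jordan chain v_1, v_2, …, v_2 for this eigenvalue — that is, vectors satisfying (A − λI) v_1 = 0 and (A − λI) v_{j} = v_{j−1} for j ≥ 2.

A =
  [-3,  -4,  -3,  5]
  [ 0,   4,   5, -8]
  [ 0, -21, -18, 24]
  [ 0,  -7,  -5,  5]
A Jordan chain for λ = -3 of length 2:
v_1 = (-4, 7, -21, -7)ᵀ
v_2 = (0, 1, 0, 0)ᵀ

Let N = A − (-3)·I. We want v_2 with N^2 v_2 = 0 but N^1 v_2 ≠ 0; then v_{j-1} := N · v_j for j = 2, …, 2.

Pick v_2 = (0, 1, 0, 0)ᵀ.
Then v_1 = N · v_2 = (-4, 7, -21, -7)ᵀ.

Sanity check: (A − (-3)·I) v_1 = (0, 0, 0, 0)ᵀ = 0. ✓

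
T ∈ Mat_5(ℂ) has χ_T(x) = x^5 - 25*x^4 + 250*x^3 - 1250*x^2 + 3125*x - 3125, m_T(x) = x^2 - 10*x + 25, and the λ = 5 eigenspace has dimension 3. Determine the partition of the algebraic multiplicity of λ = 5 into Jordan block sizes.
Block sizes for λ = 5: [2, 2, 1]

Step 1 — from the characteristic polynomial, algebraic multiplicity of λ = 5 is 5. From dim ker(T − (5)·I) = 3, there are exactly 3 Jordan blocks for λ = 5.
Step 2 — from the minimal polynomial, the factor (x − 5)^2 tells us the largest block for λ = 5 has size 2.
Step 3 — with total size 5, 3 blocks, and largest block 2, the block sizes (in nonincreasing order) are [2, 2, 1].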